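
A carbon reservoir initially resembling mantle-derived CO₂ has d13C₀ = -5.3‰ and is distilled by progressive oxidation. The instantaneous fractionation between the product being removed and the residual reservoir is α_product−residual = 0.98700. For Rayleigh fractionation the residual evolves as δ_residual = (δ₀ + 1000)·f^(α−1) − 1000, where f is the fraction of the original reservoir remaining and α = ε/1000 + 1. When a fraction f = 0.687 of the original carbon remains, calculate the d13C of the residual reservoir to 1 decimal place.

Rayleigh residual: δ_res = (δ₀ + 1000)·f^(α−1) − 1000
α − 1 = -0.01300
f^(α−1) = 0.687^(-0.01300) = 1.004892
δ_res = (-5.3 + 1000) × 1.004892 − 1000 = 999.566 − 1000 = -0.43‰

-0.4‰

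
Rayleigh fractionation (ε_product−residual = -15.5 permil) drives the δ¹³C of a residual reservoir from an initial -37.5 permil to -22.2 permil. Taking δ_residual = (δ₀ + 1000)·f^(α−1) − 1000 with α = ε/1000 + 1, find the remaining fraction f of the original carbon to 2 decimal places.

α − 1 = ε/1000 = -0.0155
(δ_res + 1000)/(δ₀ + 1000) = (-22.2 + 1000)/(-37.5 + 1000) = 977.8/962.5 = 1.015896
f = 1.015896^(1/-0.0155) = exp(ln(1.015896)/-0.0155) = exp(0.01577/-0.0155)
f = exp(-1.0175) = 0.3615

0.36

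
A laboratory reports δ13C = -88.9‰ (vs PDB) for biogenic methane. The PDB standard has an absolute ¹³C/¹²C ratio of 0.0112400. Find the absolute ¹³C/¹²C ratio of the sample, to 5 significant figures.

R_sample = R_standard × (δ13C/1000 + 1)
R_sample = 0.0112400 × (-88.9/1000 + 1) = 0.0112400 × 0.911100
R_sample = 0.0102408

0.010241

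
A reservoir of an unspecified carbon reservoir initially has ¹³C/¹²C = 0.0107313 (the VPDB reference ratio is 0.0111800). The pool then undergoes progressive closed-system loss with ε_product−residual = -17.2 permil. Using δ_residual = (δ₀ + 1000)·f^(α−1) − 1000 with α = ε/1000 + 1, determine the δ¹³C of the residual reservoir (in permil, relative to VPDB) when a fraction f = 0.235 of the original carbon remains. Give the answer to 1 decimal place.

-15.9 permil

δ₀ = (0.0107313/0.0111800 − 1)×1000 = (0.959866 − 1)×1000 = -40.134 permil
α − 1 = ε/1000 = -0.0172
f^(α−1) = 0.235^(-0.0172) = 1.025221
δ_res = (-40.134 + 1000) × 1.025221 − 1000 = 984.075 − 1000 = -15.93 permil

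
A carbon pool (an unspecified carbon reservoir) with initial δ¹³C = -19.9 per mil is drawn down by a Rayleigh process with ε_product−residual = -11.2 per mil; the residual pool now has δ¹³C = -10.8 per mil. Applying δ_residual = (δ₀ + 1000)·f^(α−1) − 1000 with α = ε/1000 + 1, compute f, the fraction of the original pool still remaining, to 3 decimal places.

α − 1 = ε/1000 = -0.0112
(δ_res + 1000)/(δ₀ + 1000) = (-10.8 + 1000)/(-19.9 + 1000) = 989.2/980.1 = 1.009285
f = 1.009285^(1/-0.0112) = exp(ln(1.009285)/-0.0112) = exp(0.00924/-0.0112)
f = exp(-0.8252) = 0.4382

0.438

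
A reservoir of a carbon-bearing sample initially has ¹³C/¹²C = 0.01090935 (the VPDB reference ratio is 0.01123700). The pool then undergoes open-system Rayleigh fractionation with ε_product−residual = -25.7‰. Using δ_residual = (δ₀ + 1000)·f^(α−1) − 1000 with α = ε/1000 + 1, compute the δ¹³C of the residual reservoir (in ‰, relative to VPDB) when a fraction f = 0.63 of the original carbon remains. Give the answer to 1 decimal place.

-17.6‰

δ₀ = (0.01090935/0.01123700 − 1)×1000 = (0.970842 − 1)×1000 = -29.158‰
α − 1 = ε/1000 = -0.0257
f^(α−1) = 0.63^(-0.0257) = 1.011945
δ_res = (-29.158 + 1000) × 1.011945 − 1000 = 982.439 − 1000 = -17.56‰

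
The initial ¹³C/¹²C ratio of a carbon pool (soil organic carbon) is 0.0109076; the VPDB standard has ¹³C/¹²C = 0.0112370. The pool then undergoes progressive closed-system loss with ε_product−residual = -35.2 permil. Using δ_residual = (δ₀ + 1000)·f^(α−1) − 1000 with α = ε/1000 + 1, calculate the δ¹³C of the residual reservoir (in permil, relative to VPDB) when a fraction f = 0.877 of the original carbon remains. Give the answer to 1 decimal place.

δ₀ = (0.0109076/0.0112370 − 1)×1000 = (0.970686 − 1)×1000 = -29.314 permil
α − 1 = ε/1000 = -0.0352
f^(α−1) = 0.877^(-0.0352) = 1.004631
δ_res = (-29.314 + 1000) × 1.004631 − 1000 = 975.181 − 1000 = -24.82 permil

-24.8 permil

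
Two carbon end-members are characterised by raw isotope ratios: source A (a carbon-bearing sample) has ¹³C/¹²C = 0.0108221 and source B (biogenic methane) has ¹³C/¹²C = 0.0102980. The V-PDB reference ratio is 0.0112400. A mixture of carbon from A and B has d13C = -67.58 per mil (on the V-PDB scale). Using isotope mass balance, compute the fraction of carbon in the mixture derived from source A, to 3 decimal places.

0.348

δ_A = (0.0108221/0.0112400 − 1)×1000 = (0.962820 − 1)×1000 = -37.180 per mil
δ_B = (0.0102980/0.0112400 − 1)×1000 = (0.916192 − 1)×1000 = -83.808 per mil
f_A = (δ_mix − δ_B)/(δ_A − δ_B) = (-67.58 − (-83.808))/(-37.180 − (-83.808))
f_A = 16.228 / 46.628 = 0.3480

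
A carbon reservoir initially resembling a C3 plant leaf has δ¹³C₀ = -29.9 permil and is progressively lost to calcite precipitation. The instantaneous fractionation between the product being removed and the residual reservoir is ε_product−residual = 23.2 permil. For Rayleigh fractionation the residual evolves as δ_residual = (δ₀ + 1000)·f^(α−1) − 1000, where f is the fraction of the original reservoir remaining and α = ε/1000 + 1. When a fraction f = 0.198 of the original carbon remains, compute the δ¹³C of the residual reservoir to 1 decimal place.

-65.7 permil

Rayleigh residual: δ_res = (δ₀ + 1000)·f^(α−1) − 1000
α = ε/1000 + 1 = 1.02320, so α − 1 = 0.02320
f^(α−1) = 0.198^(0.02320) = 0.963125
δ_res = (-29.9 + 1000) × 0.963125 − 1000 = 934.328 − 1000 = -65.67 permil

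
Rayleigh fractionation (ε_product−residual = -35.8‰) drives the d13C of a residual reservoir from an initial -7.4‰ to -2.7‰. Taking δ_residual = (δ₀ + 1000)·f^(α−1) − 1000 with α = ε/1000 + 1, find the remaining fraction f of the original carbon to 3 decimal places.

0.876

α − 1 = ε/1000 = -0.0358
(δ_res + 1000)/(δ₀ + 1000) = (-2.7 + 1000)/(-7.4 + 1000) = 997.3/992.6 = 1.004735
f = 1.004735^(1/-0.0358) = exp(ln(1.004735)/-0.0358) = exp(0.00472/-0.0358)
f = exp(-0.1320) = 0.8764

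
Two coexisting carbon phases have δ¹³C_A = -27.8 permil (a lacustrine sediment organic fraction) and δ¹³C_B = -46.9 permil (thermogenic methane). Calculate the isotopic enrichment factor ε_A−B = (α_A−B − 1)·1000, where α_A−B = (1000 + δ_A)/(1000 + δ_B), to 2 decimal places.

α_A−B = (1000 + -27.8) / (1000 + -46.9) = 972.2 / 953.1 = 1.020040
ε_A−B = (1.020040 − 1) × 1000 = 20.040 permil
(The approximation ε ≈ δ_A − δ_B would give 19.1 permil.)

20.04 permil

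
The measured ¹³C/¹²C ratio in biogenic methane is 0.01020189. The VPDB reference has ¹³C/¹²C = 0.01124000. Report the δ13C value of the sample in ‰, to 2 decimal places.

-92.36‰

δ13C = (R_sample / R_standard − 1) × 1000
R_sample / R_standard = 0.01020189 / 0.01124000 = 0.907641
δ13C = (0.907641 − 1) × 1000 = -92.359‰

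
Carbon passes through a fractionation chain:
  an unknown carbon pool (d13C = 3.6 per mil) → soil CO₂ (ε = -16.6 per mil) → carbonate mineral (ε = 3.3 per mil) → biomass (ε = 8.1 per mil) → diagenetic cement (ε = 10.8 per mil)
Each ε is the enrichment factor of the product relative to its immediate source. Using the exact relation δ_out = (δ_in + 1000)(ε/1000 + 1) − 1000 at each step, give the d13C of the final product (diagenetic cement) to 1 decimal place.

9.0 per mil

step 1: δ = (3.60 + 1000)·(-16.6/1000 + 1) − 1000 = -13.06 per mil
step 2: δ = (-13.06 + 1000)·(3.3/1000 + 1) − 1000 = -9.80 per mil
step 3: δ = (-9.80 + 1000)·(8.1/1000 + 1) − 1000 = -1.78 per mil
step 4: δ = (-1.78 + 1000)·(10.8/1000 + 1) − 1000 = 9.00 per mil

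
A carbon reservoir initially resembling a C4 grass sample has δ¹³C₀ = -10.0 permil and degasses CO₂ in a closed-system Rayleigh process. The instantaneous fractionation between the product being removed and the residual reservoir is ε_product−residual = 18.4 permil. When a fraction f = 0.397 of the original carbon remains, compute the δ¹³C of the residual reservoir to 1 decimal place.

-26.7 permil

Rayleigh residual: δ_res = (δ₀ + 1000)·f^(α−1) − 1000
α = ε/1000 + 1 = 1.01840, so α − 1 = 0.01840
f^(α−1) = 0.397^(0.01840) = 0.983145
δ_res = (-10.0 + 1000) × 0.983145 − 1000 = 973.314 − 1000 = -26.69 permil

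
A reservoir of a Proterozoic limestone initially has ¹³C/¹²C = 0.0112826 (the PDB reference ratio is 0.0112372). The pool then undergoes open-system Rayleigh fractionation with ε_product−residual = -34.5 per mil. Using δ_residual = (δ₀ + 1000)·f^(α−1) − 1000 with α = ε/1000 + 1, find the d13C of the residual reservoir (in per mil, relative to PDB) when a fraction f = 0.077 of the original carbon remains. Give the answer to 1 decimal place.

δ₀ = (0.0112826/0.0112372 − 1)×1000 = (1.004040 − 1)×1000 = 4.040 per mil
α − 1 = ε/1000 = -0.0345
f^(α−1) = 0.077^(-0.0345) = 1.092486
δ_res = (4.040 + 1000) × 1.092486 − 1000 = 1096.900 − 1000 = 96.90 per mil

96.9 per mil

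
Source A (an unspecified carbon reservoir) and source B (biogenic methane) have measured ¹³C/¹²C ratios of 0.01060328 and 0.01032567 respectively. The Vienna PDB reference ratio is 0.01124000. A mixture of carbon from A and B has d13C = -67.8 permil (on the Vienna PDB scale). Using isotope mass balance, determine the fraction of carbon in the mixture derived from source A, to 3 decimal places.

δ_A = (0.01060328/0.01124000 − 1)×1000 = (0.943352 − 1)×1000 = -56.648 permil
δ_B = (0.01032567/0.01124000 − 1)×1000 = (0.918654 − 1)×1000 = -81.346 permil
f_A = (δ_mix − δ_B)/(δ_A − δ_B) = (-67.8 − (-81.346))/(-56.648 − (-81.346))
f_A = 13.546 / 24.698 = 0.5485

0.548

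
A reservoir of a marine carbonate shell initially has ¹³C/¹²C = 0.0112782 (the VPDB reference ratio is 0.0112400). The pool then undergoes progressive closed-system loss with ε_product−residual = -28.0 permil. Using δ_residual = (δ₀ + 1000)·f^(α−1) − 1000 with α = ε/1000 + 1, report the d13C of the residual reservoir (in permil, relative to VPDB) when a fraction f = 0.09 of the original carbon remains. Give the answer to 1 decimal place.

δ₀ = (0.0112782/0.0112400 − 1)×1000 = (1.003399 − 1)×1000 = 3.399 permil
α − 1 = ε/1000 = -0.0280
f^(α−1) = 0.09^(-0.0280) = 1.069747
δ_res = (3.399 + 1000) × 1.069747 − 1000 = 1073.383 − 1000 = 73.38 permil

73.4 permil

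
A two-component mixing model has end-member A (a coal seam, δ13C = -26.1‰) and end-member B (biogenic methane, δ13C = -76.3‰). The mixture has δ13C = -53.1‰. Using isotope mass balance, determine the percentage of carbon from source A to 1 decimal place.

46.2%

δ_mix = f_A·δ_A + (1 − f_A)·δ_B  ⇒  f_A = (δ_mix − δ_B)/(δ_A − δ_B)
f_A = (-53.1 − (-76.3)) / (-26.1 − (-76.3))
f_A = 23.2 / 50.2 = 0.4622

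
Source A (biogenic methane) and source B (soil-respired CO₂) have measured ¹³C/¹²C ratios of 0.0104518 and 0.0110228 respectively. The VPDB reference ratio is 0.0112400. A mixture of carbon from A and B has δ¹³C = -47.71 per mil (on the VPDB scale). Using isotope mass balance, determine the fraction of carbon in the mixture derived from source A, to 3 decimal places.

0.559

δ_A = (0.0104518/0.0112400 − 1)×1000 = (0.929875 − 1)×1000 = -70.125 per mil
δ_B = (0.0110228/0.0112400 − 1)×1000 = (0.980676 − 1)×1000 = -19.324 per mil
f_A = (δ_mix − δ_B)/(δ_A − δ_B) = (-47.71 − (-19.324))/(-70.125 − (-19.324))
f_A = -28.386 / -50.801 = 0.5588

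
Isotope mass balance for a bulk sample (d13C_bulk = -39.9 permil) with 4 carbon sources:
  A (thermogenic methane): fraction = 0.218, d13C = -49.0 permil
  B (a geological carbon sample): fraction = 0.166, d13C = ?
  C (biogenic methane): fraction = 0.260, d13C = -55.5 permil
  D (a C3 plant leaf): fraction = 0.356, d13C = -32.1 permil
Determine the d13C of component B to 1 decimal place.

-20.2 permil

Isotope mass balance: δ_bulk = Σ fᵢ·δᵢ.
-39.9 = 0.218×(-49.0) + 0.166×δ_B + 0.260×(-55.5) + 0.356×(-32.1)
0.166·δ_B = -39.9 − (-36.540) = -3.360
δ_B = -3.360 / 0.166 = -20.24 permil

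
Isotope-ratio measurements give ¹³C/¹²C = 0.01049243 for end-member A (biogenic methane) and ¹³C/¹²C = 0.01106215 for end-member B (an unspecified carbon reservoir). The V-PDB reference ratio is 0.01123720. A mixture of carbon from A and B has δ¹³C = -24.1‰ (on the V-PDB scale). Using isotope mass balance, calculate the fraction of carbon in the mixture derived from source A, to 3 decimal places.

δ_A = (0.01049243/0.01123720 − 1)×1000 = (0.933723 − 1)×1000 = -66.277‰
δ_B = (0.01106215/0.01123720 − 1)×1000 = (0.984422 − 1)×1000 = -15.578‰
f_A = (δ_mix − δ_B)/(δ_A − δ_B) = (-24.1 − (-15.578))/(-66.277 − (-15.578))
f_A = -8.522 / -50.699 = 0.1681

0.168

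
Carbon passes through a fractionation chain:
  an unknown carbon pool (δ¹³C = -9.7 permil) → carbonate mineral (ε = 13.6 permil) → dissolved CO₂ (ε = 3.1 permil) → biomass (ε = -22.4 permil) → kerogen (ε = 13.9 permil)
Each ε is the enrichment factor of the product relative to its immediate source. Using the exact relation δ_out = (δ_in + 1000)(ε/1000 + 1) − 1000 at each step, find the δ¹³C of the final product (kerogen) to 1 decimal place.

-2.0 permil

step 1: δ = (-9.70 + 1000)·(13.6/1000 + 1) − 1000 = 3.77 permil
step 2: δ = (3.77 + 1000)·(3.1/1000 + 1) − 1000 = 6.88 permil
step 3: δ = (6.88 + 1000)·(-22.4/1000 + 1) − 1000 = -15.67 permil
step 4: δ = (-15.67 + 1000)·(13.9/1000 + 1) − 1000 = -1.99 permil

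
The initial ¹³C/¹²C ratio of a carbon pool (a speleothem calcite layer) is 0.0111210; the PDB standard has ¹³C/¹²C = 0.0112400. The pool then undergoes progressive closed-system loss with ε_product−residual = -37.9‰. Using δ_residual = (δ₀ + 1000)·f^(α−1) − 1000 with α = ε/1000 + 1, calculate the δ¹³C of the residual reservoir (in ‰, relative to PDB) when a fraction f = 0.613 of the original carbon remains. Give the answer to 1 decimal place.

7.9‰

δ₀ = (0.0111210/0.0112400 − 1)×1000 = (0.989413 − 1)×1000 = -10.587‰
α − 1 = ε/1000 = -0.0379
f^(α−1) = 0.613^(-0.0379) = 1.018721
δ_res = (-10.587 + 1000) × 1.018721 − 1000 = 1007.936 − 1000 = 7.94‰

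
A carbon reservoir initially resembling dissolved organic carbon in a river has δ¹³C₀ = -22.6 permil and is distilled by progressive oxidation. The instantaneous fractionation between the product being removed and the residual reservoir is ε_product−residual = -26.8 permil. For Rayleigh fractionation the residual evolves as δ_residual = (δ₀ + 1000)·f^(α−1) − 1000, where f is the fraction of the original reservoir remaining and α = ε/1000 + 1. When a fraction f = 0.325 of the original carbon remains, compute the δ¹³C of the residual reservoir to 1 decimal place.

7.3 permil

Rayleigh residual: δ_res = (δ₀ + 1000)·f^(α−1) − 1000
α = ε/1000 + 1 = 0.97320, so α − 1 = -0.02680
f^(α−1) = 0.325^(-0.02680) = 1.030580
δ_res = (-22.6 + 1000) × 1.030580 − 1000 = 1007.288 − 1000 = 7.29 permil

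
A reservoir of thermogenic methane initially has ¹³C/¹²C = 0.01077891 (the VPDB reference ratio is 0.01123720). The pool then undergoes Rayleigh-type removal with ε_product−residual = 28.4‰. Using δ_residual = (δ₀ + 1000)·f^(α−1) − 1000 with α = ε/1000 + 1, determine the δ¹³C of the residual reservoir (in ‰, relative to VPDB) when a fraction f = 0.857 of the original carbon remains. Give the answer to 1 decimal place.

-45.0‰

δ₀ = (0.01077891/0.01123720 − 1)×1000 = (0.959217 − 1)×1000 = -40.783‰
α − 1 = ε/1000 = 0.0284
f^(α−1) = 0.857^(0.0284) = 0.995627
δ_res = (-40.783 + 1000) × 0.995627 − 1000 = 955.022 − 1000 = -44.98‰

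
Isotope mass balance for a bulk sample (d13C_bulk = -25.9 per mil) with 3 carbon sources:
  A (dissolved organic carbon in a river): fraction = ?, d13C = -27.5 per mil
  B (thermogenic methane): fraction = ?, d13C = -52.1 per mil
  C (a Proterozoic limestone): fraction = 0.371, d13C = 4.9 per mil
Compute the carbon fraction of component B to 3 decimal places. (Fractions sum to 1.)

0.424

Let f_B and f_A be the unknown fractions; fractions sum to 1 so f_B + f_A = 0.629.
Mass balance: Σ fᵢ·δᵢ = δ_bulk ⇒ f_B·(-52.1) + f_A·(-27.5) = -25.9 − (1.818) = -27.718
Substitute f_A = 0.629 − f_B:
f_B·(-52.1 − -27.5) = -27.718 − 0.629×(-27.5) = -10.420
f_B = -10.420 / -24.6 = 0.4236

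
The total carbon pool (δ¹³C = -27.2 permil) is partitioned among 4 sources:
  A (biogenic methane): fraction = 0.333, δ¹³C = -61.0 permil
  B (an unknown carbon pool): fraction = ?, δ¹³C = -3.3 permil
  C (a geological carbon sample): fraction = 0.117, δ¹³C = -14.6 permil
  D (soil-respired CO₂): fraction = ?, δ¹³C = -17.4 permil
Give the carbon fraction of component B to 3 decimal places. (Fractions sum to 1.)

0.311

Let f_B and f_D be the unknown fractions; fractions sum to 1 so f_B + f_D = 0.550.
Mass balance: Σ fᵢ·δᵢ = δ_bulk ⇒ f_B·(-3.3) + f_D·(-17.4) = -27.2 − (-22.021) = -5.179
Substitute f_D = 0.550 − f_B:
f_B·(-3.3 − -17.4) = -5.179 − 0.550×(-17.4) = 4.391
f_B = 4.391 / 14.1 = 0.3114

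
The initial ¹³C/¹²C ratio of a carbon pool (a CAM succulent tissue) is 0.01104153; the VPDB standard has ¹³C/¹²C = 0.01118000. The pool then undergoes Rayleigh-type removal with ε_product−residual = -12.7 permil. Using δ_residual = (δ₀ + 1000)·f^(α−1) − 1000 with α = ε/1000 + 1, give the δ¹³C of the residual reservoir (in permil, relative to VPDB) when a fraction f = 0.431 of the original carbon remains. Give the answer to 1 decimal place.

δ₀ = (0.01104153/0.01118000 − 1)×1000 = (0.987614 − 1)×1000 = -12.386 permil
α − 1 = ε/1000 = -0.0127
f^(α−1) = 0.431^(-0.0127) = 1.010746
δ_res = (-12.386 + 1000) × 1.010746 − 1000 = 998.228 − 1000 = -1.77 permil

-1.8 permil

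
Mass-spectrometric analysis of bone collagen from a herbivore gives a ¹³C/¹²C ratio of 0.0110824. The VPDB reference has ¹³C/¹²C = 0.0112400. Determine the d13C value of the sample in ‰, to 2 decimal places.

d13C = (R_sample / R_standard − 1) × 1000
R_sample / R_standard = 0.0110824 / 0.0112400 = 0.985979
d13C = (0.985979 − 1) × 1000 = -14.021‰

-14.02‰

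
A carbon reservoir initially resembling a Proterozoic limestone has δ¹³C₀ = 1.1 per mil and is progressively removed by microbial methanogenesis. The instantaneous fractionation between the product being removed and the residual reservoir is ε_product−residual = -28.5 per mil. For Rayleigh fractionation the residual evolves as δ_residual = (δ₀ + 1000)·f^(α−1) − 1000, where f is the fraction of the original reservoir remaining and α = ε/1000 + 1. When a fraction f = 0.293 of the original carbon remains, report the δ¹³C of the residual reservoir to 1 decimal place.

36.7 per mil

Rayleigh residual: δ_res = (δ₀ + 1000)·f^(α−1) − 1000
α = ε/1000 + 1 = 0.97150, so α − 1 = -0.02850
f^(α−1) = 0.293^(-0.02850) = 1.035605
δ_res = (1.1 + 1000) × 1.035605 − 1000 = 1036.744 − 1000 = 36.74 per mil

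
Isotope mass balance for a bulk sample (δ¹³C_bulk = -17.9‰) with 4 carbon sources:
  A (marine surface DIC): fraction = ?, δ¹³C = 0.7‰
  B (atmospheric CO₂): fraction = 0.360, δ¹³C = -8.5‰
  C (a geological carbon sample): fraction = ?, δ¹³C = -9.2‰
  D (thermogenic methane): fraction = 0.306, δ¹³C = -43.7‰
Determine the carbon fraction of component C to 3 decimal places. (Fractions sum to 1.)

Let f_C and f_A be the unknown fractions; fractions sum to 1 so f_C + f_A = 0.334.
Mass balance: Σ fᵢ·δᵢ = δ_bulk ⇒ f_C·(-9.2) + f_A·(0.7) = -17.9 − (-16.432) = -1.468
Substitute f_A = 0.334 − f_C:
f_C·(-9.2 − 0.7) = -1.468 − 0.334×(0.7) = -1.702
f_C = -1.702 / -9.9 = 0.1719

0.172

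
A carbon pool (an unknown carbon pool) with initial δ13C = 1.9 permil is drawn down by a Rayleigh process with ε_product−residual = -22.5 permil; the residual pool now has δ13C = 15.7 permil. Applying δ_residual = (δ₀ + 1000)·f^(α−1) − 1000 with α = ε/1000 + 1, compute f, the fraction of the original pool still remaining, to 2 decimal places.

0.54

α − 1 = ε/1000 = -0.0225
(δ_res + 1000)/(δ₀ + 1000) = (15.7 + 1000)/(1.9 + 1000) = 1015.7/1001.9 = 1.013774
f = 1.013774^(1/-0.0225) = exp(ln(1.013774)/-0.0225) = exp(0.01368/-0.0225)
f = exp(-0.6080) = 0.5444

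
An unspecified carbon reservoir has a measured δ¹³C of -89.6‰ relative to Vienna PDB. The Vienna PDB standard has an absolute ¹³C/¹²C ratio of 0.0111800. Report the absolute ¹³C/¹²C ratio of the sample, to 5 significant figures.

R_sample = R_standard × (δ¹³C/1000 + 1)
R_sample = 0.0111800 × (-89.6/1000 + 1) = 0.0111800 × 0.910400
R_sample = 0.0101783

0.010178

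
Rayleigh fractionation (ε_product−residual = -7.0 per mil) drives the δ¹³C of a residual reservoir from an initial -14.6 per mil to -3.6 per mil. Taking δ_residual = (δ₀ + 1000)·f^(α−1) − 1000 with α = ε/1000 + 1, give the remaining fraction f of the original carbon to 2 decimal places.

α − 1 = ε/1000 = -0.0070
(δ_res + 1000)/(δ₀ + 1000) = (-3.6 + 1000)/(-14.6 + 1000) = 996.4/985.4 = 1.011163
f = 1.011163^(1/-0.0070) = exp(ln(1.011163)/-0.0070) = exp(0.01110/-0.0070)
f = exp(-1.5859) = 0.2048

0.20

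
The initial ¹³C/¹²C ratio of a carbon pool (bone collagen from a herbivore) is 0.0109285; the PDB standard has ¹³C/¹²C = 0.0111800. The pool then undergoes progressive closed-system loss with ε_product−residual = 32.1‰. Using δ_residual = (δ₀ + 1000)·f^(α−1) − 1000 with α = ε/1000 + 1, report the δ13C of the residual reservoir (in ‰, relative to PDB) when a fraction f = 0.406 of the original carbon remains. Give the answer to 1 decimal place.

-50.4‰

δ₀ = (0.0109285/0.0111800 − 1)×1000 = (0.977504 − 1)×1000 = -22.496‰
α − 1 = ε/1000 = 0.0321
f^(α−1) = 0.406^(0.0321) = 0.971480
δ_res = (-22.496 + 1000) × 0.971480 − 1000 = 949.626 − 1000 = -50.37‰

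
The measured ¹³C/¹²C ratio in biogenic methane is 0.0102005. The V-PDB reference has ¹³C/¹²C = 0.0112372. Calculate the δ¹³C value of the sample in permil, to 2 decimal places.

-92.26 permil

δ¹³C = (R_sample / R_standard − 1) × 1000
R_sample / R_standard = 0.0102005 / 0.0112372 = 0.907744
δ¹³C = (0.907744 − 1) × 1000 = -92.256 permil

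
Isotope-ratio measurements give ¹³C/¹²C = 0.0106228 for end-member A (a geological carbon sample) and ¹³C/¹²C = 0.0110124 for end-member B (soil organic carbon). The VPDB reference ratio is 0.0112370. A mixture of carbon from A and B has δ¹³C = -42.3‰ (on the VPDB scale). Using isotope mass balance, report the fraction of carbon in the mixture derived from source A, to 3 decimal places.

δ_A = (0.0106228/0.0112370 − 1)×1000 = (0.945341 − 1)×1000 = -54.659‰
δ_B = (0.0110124/0.0112370 − 1)×1000 = (0.980012 − 1)×1000 = -19.988‰
f_A = (δ_mix − δ_B)/(δ_A − δ_B) = (-42.3 − (-19.988))/(-54.659 − (-19.988))
f_A = -22.312 / -34.671 = 0.6435

0.644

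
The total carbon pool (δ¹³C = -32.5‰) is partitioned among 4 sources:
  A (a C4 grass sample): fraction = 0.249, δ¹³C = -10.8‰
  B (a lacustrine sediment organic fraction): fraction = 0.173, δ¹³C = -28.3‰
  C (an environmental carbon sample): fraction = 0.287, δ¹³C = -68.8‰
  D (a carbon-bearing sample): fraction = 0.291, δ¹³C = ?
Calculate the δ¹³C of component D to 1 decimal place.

Isotope mass balance: δ_bulk = Σ fᵢ·δᵢ.
-32.5 = 0.249×(-10.8) + 0.173×(-28.3) + 0.287×(-68.8) + 0.291×δ_D
0.291·δ_D = -32.5 − (-27.331) = -5.169
δ_D = -5.169 / 0.291 = -17.76‰

-17.8‰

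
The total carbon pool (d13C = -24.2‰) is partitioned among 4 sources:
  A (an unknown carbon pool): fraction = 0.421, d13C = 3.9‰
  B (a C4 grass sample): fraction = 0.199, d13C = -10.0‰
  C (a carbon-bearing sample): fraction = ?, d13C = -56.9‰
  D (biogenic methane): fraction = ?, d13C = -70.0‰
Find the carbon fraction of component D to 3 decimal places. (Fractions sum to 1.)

0.170

Let f_D and f_C be the unknown fractions; fractions sum to 1 so f_D + f_C = 0.380.
Mass balance: Σ fᵢ·δᵢ = δ_bulk ⇒ f_D·(-70.0) + f_C·(-56.9) = -24.2 − (-0.348) = -23.852
Substitute f_C = 0.380 − f_D:
f_D·(-70.0 − -56.9) = -23.852 − 0.380×(-56.9) = -2.230
f_D = -2.230 / -13.1 = 0.1702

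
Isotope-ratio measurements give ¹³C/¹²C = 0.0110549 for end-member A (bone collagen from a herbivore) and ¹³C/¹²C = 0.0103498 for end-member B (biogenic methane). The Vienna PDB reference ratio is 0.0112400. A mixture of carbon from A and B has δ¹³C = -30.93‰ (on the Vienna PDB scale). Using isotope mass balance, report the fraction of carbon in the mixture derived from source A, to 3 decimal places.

δ_A = (0.0110549/0.0112400 − 1)×1000 = (0.983532 − 1)×1000 = -16.468‰
δ_B = (0.0103498/0.0112400 − 1)×1000 = (0.920801 − 1)×1000 = -79.199‰
f_A = (δ_mix − δ_B)/(δ_A − δ_B) = (-30.93 − (-79.199))/(-16.468 − (-79.199))
f_A = 48.269 / 62.731 = 0.7695

0.769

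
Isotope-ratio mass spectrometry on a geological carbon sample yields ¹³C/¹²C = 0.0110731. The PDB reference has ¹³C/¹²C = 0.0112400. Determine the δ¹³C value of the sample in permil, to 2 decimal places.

δ¹³C = (R_sample / R_standard − 1) × 1000
R_sample / R_standard = 0.0110731 / 0.0112400 = 0.985151
δ¹³C = (0.985151 − 1) × 1000 = -14.849 permil

-14.85 permil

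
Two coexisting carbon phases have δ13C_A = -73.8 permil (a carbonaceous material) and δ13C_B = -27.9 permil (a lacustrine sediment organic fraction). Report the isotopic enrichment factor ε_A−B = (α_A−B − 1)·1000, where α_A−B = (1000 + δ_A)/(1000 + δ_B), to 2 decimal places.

α_A−B = (1000 + -73.8) / (1000 + -27.9) = 926.2 / 972.1 = 0.952783
ε_A−B = (0.952783 − 1) × 1000 = -47.217 permil
(The approximation ε ≈ δ_A − δ_B would give -45.9 permil.)

-47.22 permil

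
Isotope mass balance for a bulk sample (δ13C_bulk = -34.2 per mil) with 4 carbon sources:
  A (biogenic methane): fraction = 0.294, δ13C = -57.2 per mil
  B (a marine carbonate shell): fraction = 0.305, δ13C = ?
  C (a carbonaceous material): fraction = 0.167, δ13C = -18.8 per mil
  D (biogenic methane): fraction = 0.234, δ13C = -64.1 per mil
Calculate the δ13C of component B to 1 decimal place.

Isotope mass balance: δ_bulk = Σ fᵢ·δᵢ.
-34.2 = 0.294×(-57.2) + 0.305×δ_B + 0.167×(-18.8) + 0.234×(-64.1)
0.305·δ_B = -34.2 − (-34.956) = 0.756
δ_B = 0.756 / 0.305 = 2.48 per mil

2.5 per mil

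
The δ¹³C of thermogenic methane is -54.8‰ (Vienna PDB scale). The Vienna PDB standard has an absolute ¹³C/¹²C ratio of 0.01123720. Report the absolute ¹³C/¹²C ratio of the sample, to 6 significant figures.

0.0106214

R_sample = R_standard × (δ¹³C/1000 + 1)
R_sample = 0.01123720 × (-54.8/1000 + 1) = 0.01123720 × 0.945200
R_sample = 0.0106214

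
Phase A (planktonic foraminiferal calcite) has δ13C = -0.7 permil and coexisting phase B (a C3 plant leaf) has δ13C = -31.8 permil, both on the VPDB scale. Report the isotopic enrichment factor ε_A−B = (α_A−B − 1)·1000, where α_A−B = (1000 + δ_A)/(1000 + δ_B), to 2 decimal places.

α_A−B = (1000 + -0.7) / (1000 + -31.8) = 999.3 / 968.2 = 1.032121
ε_A−B = (1.032121 − 1) × 1000 = 32.121 permil
(The approximation ε ≈ δ_A − δ_B would give 31.1 permil.)

32.12 permil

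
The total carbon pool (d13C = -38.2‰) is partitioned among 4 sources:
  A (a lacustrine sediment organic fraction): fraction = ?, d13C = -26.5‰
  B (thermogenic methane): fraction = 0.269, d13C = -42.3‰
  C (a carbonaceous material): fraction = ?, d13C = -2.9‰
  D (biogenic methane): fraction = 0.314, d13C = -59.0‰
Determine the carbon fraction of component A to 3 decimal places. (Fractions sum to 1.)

0.300

Let f_A and f_C be the unknown fractions; fractions sum to 1 so f_A + f_C = 0.417.
Mass balance: Σ fᵢ·δᵢ = δ_bulk ⇒ f_A·(-26.5) + f_C·(-2.9) = -38.2 − (-29.905) = -8.295
Substitute f_C = 0.417 − f_A:
f_A·(-26.5 − -2.9) = -8.295 − 0.417×(-2.9) = -7.086
f_A = -7.086 / -23.6 = 0.3003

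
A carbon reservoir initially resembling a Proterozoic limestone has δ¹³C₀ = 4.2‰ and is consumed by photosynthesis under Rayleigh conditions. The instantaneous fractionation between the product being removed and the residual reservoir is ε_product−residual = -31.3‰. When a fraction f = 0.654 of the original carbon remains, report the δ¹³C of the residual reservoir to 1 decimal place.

Rayleigh residual: δ_res = (δ₀ + 1000)·f^(α−1) − 1000
α = ε/1000 + 1 = 0.96870, so α − 1 = -0.03130
f^(α−1) = 0.654^(-0.03130) = 1.013380
δ_res = (4.2 + 1000) × 1.013380 − 1000 = 1017.636 − 1000 = 17.64‰

17.6‰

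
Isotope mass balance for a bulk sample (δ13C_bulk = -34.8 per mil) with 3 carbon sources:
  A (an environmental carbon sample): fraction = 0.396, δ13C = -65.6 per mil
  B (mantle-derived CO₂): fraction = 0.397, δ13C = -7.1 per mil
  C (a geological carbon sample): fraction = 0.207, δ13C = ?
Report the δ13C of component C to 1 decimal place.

Isotope mass balance: δ_bulk = Σ fᵢ·δᵢ.
-34.8 = 0.396×(-65.6) + 0.397×(-7.1) + 0.207×δ_C
0.207·δ_C = -34.8 − (-28.796) = -6.004
δ_C = -6.004 / 0.207 = -29.00 per mil

-29.0 per mil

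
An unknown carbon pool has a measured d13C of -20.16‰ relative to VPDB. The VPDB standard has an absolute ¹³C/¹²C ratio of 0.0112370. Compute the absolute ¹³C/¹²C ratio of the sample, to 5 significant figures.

R_sample = R_standard × (d13C/1000 + 1)
R_sample = 0.0112370 × (-20.16/1000 + 1) = 0.0112370 × 0.979840
R_sample = 0.0110105

0.011010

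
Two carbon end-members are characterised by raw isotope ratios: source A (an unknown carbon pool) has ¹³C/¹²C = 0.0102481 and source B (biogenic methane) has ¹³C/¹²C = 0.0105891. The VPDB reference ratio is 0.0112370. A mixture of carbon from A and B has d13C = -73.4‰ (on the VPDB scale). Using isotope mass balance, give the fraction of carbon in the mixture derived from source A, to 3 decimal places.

0.519

δ_A = (0.0102481/0.0112370 − 1)×1000 = (0.911996 − 1)×1000 = -88.004‰
δ_B = (0.0105891/0.0112370 − 1)×1000 = (0.942342 − 1)×1000 = -57.658‰
f_A = (δ_mix − δ_B)/(δ_A − δ_B) = (-73.4 − (-57.658))/(-88.004 − (-57.658))
f_A = -15.742 / -30.346 = 0.5188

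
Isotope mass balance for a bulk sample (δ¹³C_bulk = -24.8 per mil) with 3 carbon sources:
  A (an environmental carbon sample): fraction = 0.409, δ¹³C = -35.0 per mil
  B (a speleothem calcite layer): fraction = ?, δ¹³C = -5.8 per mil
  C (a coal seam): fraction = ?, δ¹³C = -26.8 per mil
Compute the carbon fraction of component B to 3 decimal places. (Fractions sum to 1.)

Let f_B and f_C be the unknown fractions; fractions sum to 1 so f_B + f_C = 0.591.
Mass balance: Σ fᵢ·δᵢ = δ_bulk ⇒ f_B·(-5.8) + f_C·(-26.8) = -24.8 − (-14.315) = -10.485
Substitute f_C = 0.591 − f_B:
f_B·(-5.8 − -26.8) = -10.485 − 0.591×(-26.8) = 5.354
f_B = 5.354 / 21.0 = 0.2549

0.255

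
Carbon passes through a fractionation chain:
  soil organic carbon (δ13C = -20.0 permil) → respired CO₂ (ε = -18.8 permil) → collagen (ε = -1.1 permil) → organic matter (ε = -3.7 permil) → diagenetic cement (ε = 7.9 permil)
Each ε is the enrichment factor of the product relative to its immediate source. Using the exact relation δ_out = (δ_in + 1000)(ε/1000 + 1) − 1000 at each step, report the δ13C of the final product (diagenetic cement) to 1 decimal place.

-35.5 permil

step 1: δ = (-20.00 + 1000)·(-18.8/1000 + 1) − 1000 = -38.42 permil
step 2: δ = (-38.42 + 1000)·(-1.1/1000 + 1) − 1000 = -39.48 permil
step 3: δ = (-39.48 + 1000)·(-3.7/1000 + 1) − 1000 = -43.04 permil
step 4: δ = (-43.04 + 1000)·(7.9/1000 + 1) − 1000 = -35.48 permil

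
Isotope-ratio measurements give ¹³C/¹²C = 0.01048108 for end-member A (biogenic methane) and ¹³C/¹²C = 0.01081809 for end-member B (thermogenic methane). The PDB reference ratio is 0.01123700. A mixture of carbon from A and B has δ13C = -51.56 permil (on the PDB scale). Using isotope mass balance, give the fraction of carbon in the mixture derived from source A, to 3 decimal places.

δ_A = (0.01048108/0.01123700 − 1)×1000 = (0.932729 − 1)×1000 = -67.271 permil
δ_B = (0.01081809/0.01123700 − 1)×1000 = (0.962720 − 1)×1000 = -37.280 permil
f_A = (δ_mix − δ_B)/(δ_A − δ_B) = (-51.56 − (-37.280))/(-67.271 − (-37.280))
f_A = -14.280 / -29.991 = 0.4762

0.476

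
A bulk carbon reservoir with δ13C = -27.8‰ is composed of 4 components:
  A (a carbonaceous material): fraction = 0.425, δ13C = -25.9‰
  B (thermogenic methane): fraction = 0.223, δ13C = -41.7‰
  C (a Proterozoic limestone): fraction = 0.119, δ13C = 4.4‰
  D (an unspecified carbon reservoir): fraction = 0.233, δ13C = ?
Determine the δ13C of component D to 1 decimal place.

Isotope mass balance: δ_bulk = Σ fᵢ·δᵢ.
-27.8 = 0.425×(-25.9) + 0.223×(-41.7) + 0.119×(4.4) + 0.233×δ_D
0.233·δ_D = -27.8 − (-19.783) = -8.017
δ_D = -8.017 / 0.233 = -34.41‰

-34.4‰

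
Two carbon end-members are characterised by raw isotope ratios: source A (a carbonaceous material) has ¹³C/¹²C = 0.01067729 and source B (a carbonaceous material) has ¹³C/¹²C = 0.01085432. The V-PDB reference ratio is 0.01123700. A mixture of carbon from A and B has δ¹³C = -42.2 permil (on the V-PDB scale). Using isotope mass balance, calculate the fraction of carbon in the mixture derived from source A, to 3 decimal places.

δ_A = (0.01067729/0.01123700 − 1)×1000 = (0.950190 − 1)×1000 = -49.810 permil
δ_B = (0.01085432/0.01123700 − 1)×1000 = (0.965945 − 1)×1000 = -34.055 permil
f_A = (δ_mix − δ_B)/(δ_A − δ_B) = (-42.2 − (-34.055))/(-49.810 − (-34.055))
f_A = -8.145 / -15.754 = 0.5170

0.517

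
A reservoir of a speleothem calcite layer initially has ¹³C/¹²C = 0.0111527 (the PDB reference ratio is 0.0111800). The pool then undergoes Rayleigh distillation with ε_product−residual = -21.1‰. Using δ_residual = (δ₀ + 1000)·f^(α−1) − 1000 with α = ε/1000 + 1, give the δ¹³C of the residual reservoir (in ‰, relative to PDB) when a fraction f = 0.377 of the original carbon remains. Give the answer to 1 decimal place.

δ₀ = (0.0111527/0.0111800 − 1)×1000 = (0.997558 − 1)×1000 = -2.442‰
α − 1 = ε/1000 = -0.0211
f^(α−1) = 0.377^(-0.0211) = 1.020797
δ_res = (-2.442 + 1000) × 1.020797 − 1000 = 1018.304 − 1000 = 18.30‰

18.3‰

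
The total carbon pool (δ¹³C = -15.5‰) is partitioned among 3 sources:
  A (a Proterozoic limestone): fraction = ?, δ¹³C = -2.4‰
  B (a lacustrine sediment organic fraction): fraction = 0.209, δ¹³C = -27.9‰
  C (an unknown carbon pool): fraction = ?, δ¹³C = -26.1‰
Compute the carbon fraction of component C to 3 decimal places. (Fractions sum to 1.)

Let f_C and f_A be the unknown fractions; fractions sum to 1 so f_C + f_A = 0.791.
Mass balance: Σ fᵢ·δᵢ = δ_bulk ⇒ f_C·(-26.1) + f_A·(-2.4) = -15.5 − (-5.831) = -9.669
Substitute f_A = 0.791 − f_C:
f_C·(-26.1 − -2.4) = -9.669 − 0.791×(-2.4) = -7.771
f_C = -7.771 / -23.7 = 0.3279

0.328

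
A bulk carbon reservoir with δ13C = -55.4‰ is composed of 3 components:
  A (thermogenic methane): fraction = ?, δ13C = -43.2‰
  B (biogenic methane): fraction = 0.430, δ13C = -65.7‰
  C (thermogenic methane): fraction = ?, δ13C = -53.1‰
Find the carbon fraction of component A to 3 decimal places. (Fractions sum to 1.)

0.315

Let f_A and f_C be the unknown fractions; fractions sum to 1 so f_A + f_C = 0.570.
Mass balance: Σ fᵢ·δᵢ = δ_bulk ⇒ f_A·(-43.2) + f_C·(-53.1) = -55.4 − (-28.251) = -27.149
Substitute f_C = 0.570 − f_A:
f_A·(-43.2 − -53.1) = -27.149 − 0.570×(-53.1) = 3.118
f_A = 3.118 / 9.9 = 0.3149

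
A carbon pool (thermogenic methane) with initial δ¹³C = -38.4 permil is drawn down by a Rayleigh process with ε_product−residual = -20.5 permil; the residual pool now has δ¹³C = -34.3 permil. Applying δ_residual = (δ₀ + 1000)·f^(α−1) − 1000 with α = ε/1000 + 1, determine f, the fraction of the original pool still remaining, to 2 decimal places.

0.81

α − 1 = ε/1000 = -0.0205
(δ_res + 1000)/(δ₀ + 1000) = (-34.3 + 1000)/(-38.4 + 1000) = 965.7/961.6 = 1.004264
f = 1.004264^(1/-0.0205) = exp(ln(1.004264)/-0.0205) = exp(0.00425/-0.0205)
f = exp(-0.2075) = 0.8126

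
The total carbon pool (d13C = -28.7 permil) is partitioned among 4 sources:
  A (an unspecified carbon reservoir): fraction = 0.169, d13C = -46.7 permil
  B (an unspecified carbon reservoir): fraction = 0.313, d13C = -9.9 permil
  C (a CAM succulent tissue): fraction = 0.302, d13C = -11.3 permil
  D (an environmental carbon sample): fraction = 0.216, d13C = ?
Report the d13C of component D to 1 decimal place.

Isotope mass balance: δ_bulk = Σ fᵢ·δᵢ.
-28.7 = 0.169×(-46.7) + 0.313×(-9.9) + 0.302×(-11.3) + 0.216×δ_D
0.216·δ_D = -28.7 − (-14.404) = -14.296
δ_D = -14.296 / 0.216 = -66.19 permil

-66.2 permil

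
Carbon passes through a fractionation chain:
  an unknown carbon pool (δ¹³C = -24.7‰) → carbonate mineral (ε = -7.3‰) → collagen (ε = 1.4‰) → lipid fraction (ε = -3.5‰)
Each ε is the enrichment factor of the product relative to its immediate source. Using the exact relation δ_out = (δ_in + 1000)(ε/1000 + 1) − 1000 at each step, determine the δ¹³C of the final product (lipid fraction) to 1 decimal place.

step 1: δ = (-24.70 + 1000)·(-7.3/1000 + 1) − 1000 = -31.82‰
step 2: δ = (-31.82 + 1000)·(1.4/1000 + 1) − 1000 = -30.46‰
step 3: δ = (-30.46 + 1000)·(-3.5/1000 + 1) − 1000 = -33.86‰

-33.9‰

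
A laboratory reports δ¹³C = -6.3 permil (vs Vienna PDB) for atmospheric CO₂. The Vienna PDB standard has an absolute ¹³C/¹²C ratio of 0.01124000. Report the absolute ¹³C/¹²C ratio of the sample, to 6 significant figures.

R_sample = R_standard × (δ¹³C/1000 + 1)
R_sample = 0.01124000 × (-6.3/1000 + 1) = 0.01124000 × 0.993700
R_sample = 0.0111692

0.0111692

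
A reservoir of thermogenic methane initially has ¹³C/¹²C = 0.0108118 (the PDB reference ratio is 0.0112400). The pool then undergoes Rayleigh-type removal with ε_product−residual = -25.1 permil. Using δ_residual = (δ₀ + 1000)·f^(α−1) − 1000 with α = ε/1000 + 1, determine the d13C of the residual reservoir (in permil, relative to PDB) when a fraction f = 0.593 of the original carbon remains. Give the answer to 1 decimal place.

δ₀ = (0.0108118/0.0112400 − 1)×1000 = (0.961904 − 1)×1000 = -38.096 permil
α − 1 = ε/1000 = -0.0251
f^(α−1) = 0.593^(-0.0251) = 1.013203
δ_res = (-38.096 + 1000) × 1.013203 − 1000 = 974.604 − 1000 = -25.40 permil

-25.4 permil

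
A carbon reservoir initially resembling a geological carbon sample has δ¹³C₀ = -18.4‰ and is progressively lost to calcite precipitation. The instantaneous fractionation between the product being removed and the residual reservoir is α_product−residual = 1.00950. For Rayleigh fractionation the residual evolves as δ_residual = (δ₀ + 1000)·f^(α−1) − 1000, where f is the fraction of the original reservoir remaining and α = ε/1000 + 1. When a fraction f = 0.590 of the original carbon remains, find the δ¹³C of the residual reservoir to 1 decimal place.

-23.3‰

Rayleigh residual: δ_res = (δ₀ + 1000)·f^(α−1) − 1000
α − 1 = 0.00950
f^(α−1) = 0.590^(0.00950) = 0.995000
δ_res = (-18.4 + 1000) × 0.995000 − 1000 = 976.692 − 1000 = -23.31‰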